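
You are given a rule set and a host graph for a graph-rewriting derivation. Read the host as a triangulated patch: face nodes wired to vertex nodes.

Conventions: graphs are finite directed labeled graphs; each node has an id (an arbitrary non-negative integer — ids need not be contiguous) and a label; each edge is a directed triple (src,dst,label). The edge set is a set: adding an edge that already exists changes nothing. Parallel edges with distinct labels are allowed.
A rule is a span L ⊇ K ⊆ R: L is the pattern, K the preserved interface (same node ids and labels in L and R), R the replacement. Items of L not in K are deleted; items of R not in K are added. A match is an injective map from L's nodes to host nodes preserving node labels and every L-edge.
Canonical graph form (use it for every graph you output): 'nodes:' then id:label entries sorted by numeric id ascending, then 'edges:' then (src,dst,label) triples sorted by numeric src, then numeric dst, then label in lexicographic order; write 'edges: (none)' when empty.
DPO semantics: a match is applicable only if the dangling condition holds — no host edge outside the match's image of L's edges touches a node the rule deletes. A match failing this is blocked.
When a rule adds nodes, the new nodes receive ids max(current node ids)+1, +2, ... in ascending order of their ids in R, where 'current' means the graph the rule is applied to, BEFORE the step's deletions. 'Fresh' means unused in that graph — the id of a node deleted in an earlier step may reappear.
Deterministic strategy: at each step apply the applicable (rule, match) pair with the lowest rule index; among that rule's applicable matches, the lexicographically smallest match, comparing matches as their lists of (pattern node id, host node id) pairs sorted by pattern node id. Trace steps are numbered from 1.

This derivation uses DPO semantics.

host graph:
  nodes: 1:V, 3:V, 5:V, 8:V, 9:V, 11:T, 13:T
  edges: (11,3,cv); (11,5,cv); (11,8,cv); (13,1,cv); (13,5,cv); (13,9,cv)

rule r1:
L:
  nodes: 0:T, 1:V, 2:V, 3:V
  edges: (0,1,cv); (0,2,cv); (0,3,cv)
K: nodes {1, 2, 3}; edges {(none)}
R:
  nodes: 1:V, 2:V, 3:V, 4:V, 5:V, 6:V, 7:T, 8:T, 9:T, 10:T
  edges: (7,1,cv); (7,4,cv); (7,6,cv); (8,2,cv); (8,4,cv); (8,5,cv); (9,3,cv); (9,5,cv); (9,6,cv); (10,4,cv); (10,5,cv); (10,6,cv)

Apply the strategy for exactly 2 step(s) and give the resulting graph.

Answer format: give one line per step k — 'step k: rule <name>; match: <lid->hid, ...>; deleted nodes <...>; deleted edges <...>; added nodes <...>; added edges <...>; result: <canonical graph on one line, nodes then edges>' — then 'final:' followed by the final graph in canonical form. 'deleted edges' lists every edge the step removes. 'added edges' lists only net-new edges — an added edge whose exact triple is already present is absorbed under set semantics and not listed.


step 1: rule r1; match: 0->11, 1->3, 2->5, 3->8; deleted nodes 11; deleted edges (11,3,cv); (11,5,cv); (11,8,cv); added nodes 14, 15, 16, 17, 18, 19, 20; added edges (17,3,cv); (17,14,cv); (17,16,cv); (18,5,cv); (18,14,cv); (18,15,cv); (19,8,cv); (19,15,cv); (19,16,cv); (20,14,cv); (20,15,cv); (20,16,cv); result: nodes: 1:V, 3:V, 5:V, 8:V, 9:V, 13:T, 14:V, 15:V, 16:V, 17:T, 18:T, 19:T, 20:T edges: (13,1,cv); (13,5,cv); (13,9,cv); (17,3,cv); (17,14,cv); (17,16,cv); (18,5,cv); (18,14,cv); (18,15,cv); (19,8,cv); (19,15,cv); (19,16,cv); (20,14,cv); (20,15,cv); (20,16,cv)
step 2: rule r1; match: 0->13, 1->1, 2->5, 3->9; deleted nodes 13; deleted edges (13,1,cv); (13,5,cv); (13,9,cv); added nodes 21, 22, 23, 24, 25, 26, 27; added edges (24,1,cv); (24,21,cv); (24,23,cv); (25,5,cv); (25,21,cv); (25,22,cv); (26,9,cv); (26,22,cv); (26,23,cv); (27,21,cv); (27,22,cv); (27,23,cv); result: nodes: 1:V, 3:V, 5:V, 8:V, 9:V, 14:V, 15:V, 16:V, 17:T, 18:T, 19:T, 20:T, 21:V, 22:V, 23:V, 24:T, 25:T, 26:T, 27:T edges: (17,3,cv); (17,14,cv); (17,16,cv); (18,5,cv); (18,14,cv); (18,15,cv); (19,8,cv); (19,15,cv); (19,16,cv); (20,14,cv); (20,15,cv); (20,16,cv); (24,1,cv); (24,21,cv); (24,23,cv); (25,5,cv); (25,21,cv); (25,22,cv); (26,9,cv); (26,22,cv); (26,23,cv); (27,21,cv); (27,22,cv); (27,23,cv)
final:
nodes: 1:V, 3:V, 5:V, 8:V, 9:V, 14:V, 15:V, 16:V, 17:T, 18:T, 19:T, 20:T, 21:V, 22:V, 23:V, 24:T, 25:T, 26:T, 27:T
edges: (17,3,cv); (17,14,cv); (17,16,cv); (18,5,cv); (18,14,cv); (18,15,cv); (19,8,cv); (19,15,cv); (19,16,cv); (20,14,cv); (20,15,cv); (20,16,cv); (24,1,cv); (24,21,cv); (24,23,cv); (25,5,cv); (25,21,cv); (25,22,cv); (26,9,cv); (26,22,cv); (26,23,cv); (27,21,cv); (27,22,cv); (27,23,cv)


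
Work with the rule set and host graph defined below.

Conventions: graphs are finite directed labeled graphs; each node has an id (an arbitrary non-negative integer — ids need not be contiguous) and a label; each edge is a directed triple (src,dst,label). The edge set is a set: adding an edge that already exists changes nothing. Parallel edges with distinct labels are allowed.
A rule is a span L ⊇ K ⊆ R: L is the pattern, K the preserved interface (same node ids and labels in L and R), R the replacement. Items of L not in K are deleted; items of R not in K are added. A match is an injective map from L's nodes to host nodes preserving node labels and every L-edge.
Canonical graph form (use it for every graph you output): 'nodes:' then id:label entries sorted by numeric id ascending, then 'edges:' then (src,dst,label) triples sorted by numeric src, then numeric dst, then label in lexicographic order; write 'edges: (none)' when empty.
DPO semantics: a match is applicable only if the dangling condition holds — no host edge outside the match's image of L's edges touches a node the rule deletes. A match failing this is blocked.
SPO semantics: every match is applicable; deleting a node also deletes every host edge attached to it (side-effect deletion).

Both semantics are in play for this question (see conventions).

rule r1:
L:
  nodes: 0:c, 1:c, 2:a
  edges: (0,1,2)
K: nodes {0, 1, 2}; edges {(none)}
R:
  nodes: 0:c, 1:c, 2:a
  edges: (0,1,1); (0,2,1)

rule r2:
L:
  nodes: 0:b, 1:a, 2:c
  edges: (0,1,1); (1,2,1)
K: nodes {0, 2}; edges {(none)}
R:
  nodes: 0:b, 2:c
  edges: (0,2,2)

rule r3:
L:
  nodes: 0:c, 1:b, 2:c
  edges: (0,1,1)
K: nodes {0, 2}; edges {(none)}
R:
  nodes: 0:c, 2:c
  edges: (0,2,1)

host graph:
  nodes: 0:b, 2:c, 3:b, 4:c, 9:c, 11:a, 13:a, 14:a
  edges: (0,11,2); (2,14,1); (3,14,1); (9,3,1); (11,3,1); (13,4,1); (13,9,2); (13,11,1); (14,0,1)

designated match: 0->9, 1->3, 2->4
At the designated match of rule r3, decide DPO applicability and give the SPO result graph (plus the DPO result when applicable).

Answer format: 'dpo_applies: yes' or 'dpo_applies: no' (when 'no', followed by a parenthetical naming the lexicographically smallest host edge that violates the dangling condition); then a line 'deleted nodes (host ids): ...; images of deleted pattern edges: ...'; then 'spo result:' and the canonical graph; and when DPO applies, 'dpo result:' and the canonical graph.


dpo_applies: no
(the rule deletes node 3, which keeps host edge (3,14,1) outside the match image — the dangling condition fails, DPO blocks; SPO proceeds and side-deletes such edges)
deleted nodes (host ids): 3; images of deleted pattern edges: (9,3,1)
spo result:
nodes: 0:b, 2:c, 4:c, 9:c, 11:a, 13:a, 14:a
edges: (0,11,2); (2,14,1); (9,4,1); (13,4,1); (13,9,2); (13,11,1); (14,0,1)


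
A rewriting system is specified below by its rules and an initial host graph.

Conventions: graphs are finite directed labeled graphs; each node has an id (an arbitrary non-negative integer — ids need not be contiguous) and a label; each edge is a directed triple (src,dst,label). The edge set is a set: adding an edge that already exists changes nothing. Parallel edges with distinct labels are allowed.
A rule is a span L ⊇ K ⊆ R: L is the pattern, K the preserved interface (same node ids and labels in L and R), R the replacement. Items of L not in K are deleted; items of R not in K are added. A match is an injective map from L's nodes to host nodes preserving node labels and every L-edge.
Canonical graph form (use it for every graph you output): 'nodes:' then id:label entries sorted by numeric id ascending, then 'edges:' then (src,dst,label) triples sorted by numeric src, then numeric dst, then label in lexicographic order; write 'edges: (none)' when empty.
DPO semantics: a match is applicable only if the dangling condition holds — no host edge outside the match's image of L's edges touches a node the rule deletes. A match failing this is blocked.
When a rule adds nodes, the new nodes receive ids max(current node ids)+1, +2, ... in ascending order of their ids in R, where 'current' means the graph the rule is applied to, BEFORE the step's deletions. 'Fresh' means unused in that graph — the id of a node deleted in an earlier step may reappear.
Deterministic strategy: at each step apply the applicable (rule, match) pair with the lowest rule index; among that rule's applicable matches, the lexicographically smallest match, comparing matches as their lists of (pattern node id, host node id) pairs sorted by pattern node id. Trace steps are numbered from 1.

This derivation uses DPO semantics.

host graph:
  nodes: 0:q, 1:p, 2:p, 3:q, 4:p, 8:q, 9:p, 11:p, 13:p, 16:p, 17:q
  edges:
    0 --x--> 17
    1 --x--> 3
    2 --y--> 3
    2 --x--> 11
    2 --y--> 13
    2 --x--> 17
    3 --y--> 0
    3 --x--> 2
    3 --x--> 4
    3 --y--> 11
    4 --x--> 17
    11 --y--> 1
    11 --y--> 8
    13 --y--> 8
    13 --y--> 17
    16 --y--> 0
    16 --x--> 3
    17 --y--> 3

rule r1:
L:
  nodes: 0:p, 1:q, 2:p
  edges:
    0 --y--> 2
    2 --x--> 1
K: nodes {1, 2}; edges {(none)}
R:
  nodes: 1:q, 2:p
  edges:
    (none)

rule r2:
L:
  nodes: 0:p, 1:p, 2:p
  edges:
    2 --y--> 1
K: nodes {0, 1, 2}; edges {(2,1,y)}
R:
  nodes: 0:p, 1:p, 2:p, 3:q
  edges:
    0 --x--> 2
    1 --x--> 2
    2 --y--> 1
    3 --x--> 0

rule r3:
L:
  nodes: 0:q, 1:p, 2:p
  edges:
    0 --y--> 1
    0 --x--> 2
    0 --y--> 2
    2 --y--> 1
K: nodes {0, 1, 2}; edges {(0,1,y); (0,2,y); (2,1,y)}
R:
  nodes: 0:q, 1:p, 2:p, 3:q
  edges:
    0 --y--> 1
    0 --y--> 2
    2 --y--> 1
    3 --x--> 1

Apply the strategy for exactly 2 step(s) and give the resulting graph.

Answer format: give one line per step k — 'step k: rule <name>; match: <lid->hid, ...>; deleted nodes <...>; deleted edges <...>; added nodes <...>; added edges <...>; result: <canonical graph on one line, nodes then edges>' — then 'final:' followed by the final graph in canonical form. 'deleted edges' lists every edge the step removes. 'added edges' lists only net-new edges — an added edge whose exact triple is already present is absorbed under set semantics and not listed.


step 1: rule r2; match: 0->1, 1->13, 2->2; deleted nodes (none); deleted edges (none); added nodes 18; added edges (1,2,x); (13,2,x); (18,1,x); result: nodes: 0:q, 1:p, 2:p, 3:q, 4:p, 8:q, 9:p, 11:p, 13:p, 16:p, 17:q, 18:q edges: (0,17,x); (1,2,x); (1,3,x); (2,3,y); (2,11,x); (2,13,y); (2,17,x); (3,0,y); (3,2,x); (3,4,x); (3,11,y); (4,17,x); (11,1,y); (11,8,y); (13,2,x); (13,8,y); (13,17,y); (16,0,y); (16,3,x); (17,3,y); (18,1,x)
step 2: rule r2; match: 0->1, 1->13, 2->2; deleted nodes (none); deleted edges (none); added nodes 19; added edges (19,1,x); result: nodes: 0:q, 1:p, 2:p, 3:q, 4:p, 8:q, 9:p, 11:p, 13:p, 16:p, 17:q, 18:q, 19:q edges: (0,17,x); (1,2,x); (1,3,x); (2,3,y); (2,11,x); (2,13,y); (2,17,x); (3,0,y); (3,2,x); (3,4,x); (3,11,y); (4,17,x); (11,1,y); (11,8,y); (13,2,x); (13,8,y); (13,17,y); (16,0,y); (16,3,x); (17,3,y); (18,1,x); (19,1,x)
final:
nodes: 0:q, 1:p, 2:p, 3:q, 4:p, 8:q, 9:p, 11:p, 13:p, 16:p, 17:q, 18:q, 19:q
edges: (0,17,x); (1,2,x); (1,3,x); (2,3,y); (2,11,x); (2,13,y); (2,17,x); (3,0,y); (3,2,x); (3,4,x); (3,11,y); (4,17,x); (11,1,y); (11,8,y); (13,2,x); (13,8,y); (13,17,y); (16,0,y); (16,3,x); (17,3,y); (18,1,x); (19,1,x)


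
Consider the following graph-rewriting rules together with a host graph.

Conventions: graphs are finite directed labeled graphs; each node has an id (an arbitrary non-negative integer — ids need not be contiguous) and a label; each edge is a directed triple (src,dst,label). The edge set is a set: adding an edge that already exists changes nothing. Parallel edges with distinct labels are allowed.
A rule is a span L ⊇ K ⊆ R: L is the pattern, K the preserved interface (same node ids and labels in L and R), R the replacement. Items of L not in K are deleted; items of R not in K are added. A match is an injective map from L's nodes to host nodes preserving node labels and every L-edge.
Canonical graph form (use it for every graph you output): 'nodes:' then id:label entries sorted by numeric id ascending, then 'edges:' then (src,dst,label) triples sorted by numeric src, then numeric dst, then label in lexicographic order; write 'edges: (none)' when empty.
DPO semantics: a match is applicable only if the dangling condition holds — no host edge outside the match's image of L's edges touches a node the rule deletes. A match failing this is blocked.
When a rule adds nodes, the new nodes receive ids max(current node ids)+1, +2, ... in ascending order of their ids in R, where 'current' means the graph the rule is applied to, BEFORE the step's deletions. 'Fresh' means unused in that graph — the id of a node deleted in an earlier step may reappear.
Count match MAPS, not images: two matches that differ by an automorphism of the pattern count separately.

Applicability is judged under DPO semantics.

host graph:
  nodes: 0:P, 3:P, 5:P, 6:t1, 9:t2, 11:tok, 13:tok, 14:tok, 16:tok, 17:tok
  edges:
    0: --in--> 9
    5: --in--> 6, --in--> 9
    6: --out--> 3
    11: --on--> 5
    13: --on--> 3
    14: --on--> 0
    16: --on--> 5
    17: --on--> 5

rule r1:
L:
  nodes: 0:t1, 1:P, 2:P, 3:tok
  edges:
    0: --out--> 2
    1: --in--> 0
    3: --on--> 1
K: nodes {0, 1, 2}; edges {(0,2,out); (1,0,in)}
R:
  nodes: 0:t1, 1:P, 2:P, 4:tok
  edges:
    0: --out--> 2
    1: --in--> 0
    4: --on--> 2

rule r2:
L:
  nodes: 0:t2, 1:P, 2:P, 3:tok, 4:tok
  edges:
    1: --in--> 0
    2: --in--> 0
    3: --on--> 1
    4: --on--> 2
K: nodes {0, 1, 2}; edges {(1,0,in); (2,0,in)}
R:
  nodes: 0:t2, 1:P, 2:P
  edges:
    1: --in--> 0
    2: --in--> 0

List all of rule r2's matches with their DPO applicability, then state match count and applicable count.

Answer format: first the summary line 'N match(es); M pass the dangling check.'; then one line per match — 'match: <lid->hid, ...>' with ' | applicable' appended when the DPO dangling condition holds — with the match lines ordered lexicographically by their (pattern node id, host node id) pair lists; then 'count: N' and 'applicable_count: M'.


6 match(es); 6 pass the dangling check.
match: 0->9, 1->0, 2->5, 3->14, 4->11 | applicable
match: 0->9, 1->0, 2->5, 3->14, 4->16 | applicable
match: 0->9, 1->0, 2->5, 3->14, 4->17 | applicable
match: 0->9, 1->5, 2->0, 3->11, 4->14 | applicable
match: 0->9, 1->5, 2->0, 3->16, 4->14 | applicable
match: 0->9, 1->5, 2->0, 3->17, 4->14 | applicable
count: 6
applicable_count: 6


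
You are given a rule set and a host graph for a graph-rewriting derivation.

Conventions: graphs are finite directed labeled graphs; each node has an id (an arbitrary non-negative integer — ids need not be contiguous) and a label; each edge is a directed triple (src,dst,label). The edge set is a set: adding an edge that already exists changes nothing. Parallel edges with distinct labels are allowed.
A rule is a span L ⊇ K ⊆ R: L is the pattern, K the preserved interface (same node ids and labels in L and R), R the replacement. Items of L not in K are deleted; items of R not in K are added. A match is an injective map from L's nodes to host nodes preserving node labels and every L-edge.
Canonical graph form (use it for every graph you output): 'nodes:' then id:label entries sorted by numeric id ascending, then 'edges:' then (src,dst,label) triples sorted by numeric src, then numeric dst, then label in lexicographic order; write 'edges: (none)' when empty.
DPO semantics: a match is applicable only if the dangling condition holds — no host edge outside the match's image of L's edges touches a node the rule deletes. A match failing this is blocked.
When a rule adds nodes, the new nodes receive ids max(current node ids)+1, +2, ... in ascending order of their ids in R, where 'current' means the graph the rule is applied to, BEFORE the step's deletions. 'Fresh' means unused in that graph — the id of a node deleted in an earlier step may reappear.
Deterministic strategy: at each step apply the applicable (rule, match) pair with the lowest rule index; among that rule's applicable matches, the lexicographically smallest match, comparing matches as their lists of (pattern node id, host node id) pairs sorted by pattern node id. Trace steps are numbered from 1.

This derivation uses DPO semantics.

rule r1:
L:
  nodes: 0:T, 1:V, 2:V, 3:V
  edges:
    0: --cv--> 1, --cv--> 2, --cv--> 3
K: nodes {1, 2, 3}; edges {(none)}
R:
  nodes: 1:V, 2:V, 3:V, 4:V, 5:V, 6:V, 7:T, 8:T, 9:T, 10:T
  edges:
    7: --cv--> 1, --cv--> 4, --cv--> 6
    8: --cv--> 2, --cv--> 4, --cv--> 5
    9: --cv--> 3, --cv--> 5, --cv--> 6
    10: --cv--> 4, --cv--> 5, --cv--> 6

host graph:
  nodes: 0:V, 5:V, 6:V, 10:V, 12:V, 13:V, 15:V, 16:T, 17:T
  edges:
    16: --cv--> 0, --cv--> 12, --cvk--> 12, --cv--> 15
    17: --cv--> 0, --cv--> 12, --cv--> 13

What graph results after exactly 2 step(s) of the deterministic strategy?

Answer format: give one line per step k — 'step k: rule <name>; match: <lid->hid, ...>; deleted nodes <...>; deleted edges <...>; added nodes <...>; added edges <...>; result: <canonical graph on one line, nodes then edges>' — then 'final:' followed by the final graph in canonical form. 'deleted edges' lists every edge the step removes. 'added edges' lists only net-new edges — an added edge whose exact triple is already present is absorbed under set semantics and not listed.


step 1: rule r1; match: 0->17, 1->0, 2->12, 3->13; deleted nodes 17; deleted edges (17,0,cv); (17,12,cv); (17,13,cv); added nodes 18, 19, 20, 21, 22, 23, 24; added edges (21,0,cv); (21,18,cv); (21,20,cv); (22,12,cv); (22,18,cv); (22,19,cv); (23,13,cv); (23,19,cv); (23,20,cv); (24,18,cv); (24,19,cv); (24,20,cv); result: nodes: 0:V, 5:V, 6:V, 10:V, 12:V, 13:V, 15:V, 16:T, 18:V, 19:V, 20:V, 21:T, 22:T, 23:T, 24:T edges: (16,0,cv); (16,12,cv); (16,12,cvk); (16,15,cv); (21,0,cv); (21,18,cv); (21,20,cv); (22,12,cv); (22,18,cv); (22,19,cv); (23,13,cv); (23,19,cv); (23,20,cv); (24,18,cv); (24,19,cv); (24,20,cv)
step 2: rule r1; match: 0->21, 1->0, 2->18, 3->20; deleted nodes 21; deleted edges (21,0,cv); (21,18,cv); (21,20,cv); added nodes 25, 26, 27, 28, 29, 30, 31; added edges (28,0,cv); (28,25,cv); (28,27,cv); (29,18,cv); (29,25,cv); (29,26,cv); (30,20,cv); (30,26,cv); (30,27,cv); (31,25,cv); (31,26,cv); (31,27,cv); result: nodes: 0:V, 5:V, 6:V, 10:V, 12:V, 13:V, 15:V, 16:T, 18:V, 19:V, 20:V, 22:T, 23:T, 24:T, 25:V, 26:V, 27:V, 28:T, 29:T, 30:T, 31:T edges: (16,0,cv); (16,12,cv); (16,12,cvk); (16,15,cv); (22,12,cv); (22,18,cv); (22,19,cv); (23,13,cv); (23,19,cv); (23,20,cv); (24,18,cv); (24,19,cv); (24,20,cv); (28,0,cv); (28,25,cv); (28,27,cv); (29,18,cv); (29,25,cv); (29,26,cv); (30,20,cv); (30,26,cv); (30,27,cv); (31,25,cv); (31,26,cv); (31,27,cv)
final:
nodes: 0:V, 5:V, 6:V, 10:V, 12:V, 13:V, 15:V, 16:T, 18:V, 19:V, 20:V, 22:T, 23:T, 24:T, 25:V, 26:V, 27:V, 28:T, 29:T, 30:T, 31:T
edges: (16,0,cv); (16,12,cv); (16,12,cvk); (16,15,cv); (22,12,cv); (22,18,cv); (22,19,cv); (23,13,cv); (23,19,cv); (23,20,cv); (24,18,cv); (24,19,cv); (24,20,cv); (28,0,cv); (28,25,cv); (28,27,cv); (29,18,cv); (29,25,cv); (29,26,cv); (30,20,cv); (30,26,cv); (30,27,cv); (31,25,cv); (31,26,cv); (31,27,cv)


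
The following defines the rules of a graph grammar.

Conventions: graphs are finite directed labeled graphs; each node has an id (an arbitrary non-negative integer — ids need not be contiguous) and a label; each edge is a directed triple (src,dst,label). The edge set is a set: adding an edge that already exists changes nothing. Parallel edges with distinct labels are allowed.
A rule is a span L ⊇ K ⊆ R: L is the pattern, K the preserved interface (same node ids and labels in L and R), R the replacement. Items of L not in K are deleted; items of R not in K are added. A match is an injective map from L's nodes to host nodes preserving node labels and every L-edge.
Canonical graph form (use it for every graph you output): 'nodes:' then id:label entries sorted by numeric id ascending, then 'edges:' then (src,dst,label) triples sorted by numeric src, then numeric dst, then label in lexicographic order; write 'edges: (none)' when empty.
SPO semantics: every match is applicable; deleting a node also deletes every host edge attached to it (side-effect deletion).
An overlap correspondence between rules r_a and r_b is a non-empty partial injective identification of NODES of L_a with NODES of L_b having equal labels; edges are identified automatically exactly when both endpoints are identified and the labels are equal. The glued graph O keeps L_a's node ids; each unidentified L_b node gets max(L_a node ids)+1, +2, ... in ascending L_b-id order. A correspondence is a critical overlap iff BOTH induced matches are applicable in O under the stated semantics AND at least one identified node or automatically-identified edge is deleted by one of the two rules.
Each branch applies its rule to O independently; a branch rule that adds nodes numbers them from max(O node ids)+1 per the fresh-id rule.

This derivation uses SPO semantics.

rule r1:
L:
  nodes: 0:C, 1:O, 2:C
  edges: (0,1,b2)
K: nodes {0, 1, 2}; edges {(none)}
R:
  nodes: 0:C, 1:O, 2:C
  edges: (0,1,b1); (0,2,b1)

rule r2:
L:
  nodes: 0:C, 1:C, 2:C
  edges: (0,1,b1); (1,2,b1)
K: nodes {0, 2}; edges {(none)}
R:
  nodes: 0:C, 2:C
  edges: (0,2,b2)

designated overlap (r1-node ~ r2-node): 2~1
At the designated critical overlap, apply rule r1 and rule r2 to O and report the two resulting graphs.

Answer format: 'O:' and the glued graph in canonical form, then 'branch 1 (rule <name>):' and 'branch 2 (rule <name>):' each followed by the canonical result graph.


O:
nodes: 0:C, 1:O, 2:C, 3:C, 4:C
edges: (0,1,b2); (2,4,b1); (3,2,b1)
branch 1 (rule r1):
nodes: 0:C, 1:O, 2:C, 3:C, 4:C
edges: (0,1,b1); (0,2,b1); (2,4,b1); (3,2,b1)
branch 2 (rule r2):
nodes: 0:C, 1:O, 3:C, 4:C
edges: (0,1,b2); (3,4,b2)


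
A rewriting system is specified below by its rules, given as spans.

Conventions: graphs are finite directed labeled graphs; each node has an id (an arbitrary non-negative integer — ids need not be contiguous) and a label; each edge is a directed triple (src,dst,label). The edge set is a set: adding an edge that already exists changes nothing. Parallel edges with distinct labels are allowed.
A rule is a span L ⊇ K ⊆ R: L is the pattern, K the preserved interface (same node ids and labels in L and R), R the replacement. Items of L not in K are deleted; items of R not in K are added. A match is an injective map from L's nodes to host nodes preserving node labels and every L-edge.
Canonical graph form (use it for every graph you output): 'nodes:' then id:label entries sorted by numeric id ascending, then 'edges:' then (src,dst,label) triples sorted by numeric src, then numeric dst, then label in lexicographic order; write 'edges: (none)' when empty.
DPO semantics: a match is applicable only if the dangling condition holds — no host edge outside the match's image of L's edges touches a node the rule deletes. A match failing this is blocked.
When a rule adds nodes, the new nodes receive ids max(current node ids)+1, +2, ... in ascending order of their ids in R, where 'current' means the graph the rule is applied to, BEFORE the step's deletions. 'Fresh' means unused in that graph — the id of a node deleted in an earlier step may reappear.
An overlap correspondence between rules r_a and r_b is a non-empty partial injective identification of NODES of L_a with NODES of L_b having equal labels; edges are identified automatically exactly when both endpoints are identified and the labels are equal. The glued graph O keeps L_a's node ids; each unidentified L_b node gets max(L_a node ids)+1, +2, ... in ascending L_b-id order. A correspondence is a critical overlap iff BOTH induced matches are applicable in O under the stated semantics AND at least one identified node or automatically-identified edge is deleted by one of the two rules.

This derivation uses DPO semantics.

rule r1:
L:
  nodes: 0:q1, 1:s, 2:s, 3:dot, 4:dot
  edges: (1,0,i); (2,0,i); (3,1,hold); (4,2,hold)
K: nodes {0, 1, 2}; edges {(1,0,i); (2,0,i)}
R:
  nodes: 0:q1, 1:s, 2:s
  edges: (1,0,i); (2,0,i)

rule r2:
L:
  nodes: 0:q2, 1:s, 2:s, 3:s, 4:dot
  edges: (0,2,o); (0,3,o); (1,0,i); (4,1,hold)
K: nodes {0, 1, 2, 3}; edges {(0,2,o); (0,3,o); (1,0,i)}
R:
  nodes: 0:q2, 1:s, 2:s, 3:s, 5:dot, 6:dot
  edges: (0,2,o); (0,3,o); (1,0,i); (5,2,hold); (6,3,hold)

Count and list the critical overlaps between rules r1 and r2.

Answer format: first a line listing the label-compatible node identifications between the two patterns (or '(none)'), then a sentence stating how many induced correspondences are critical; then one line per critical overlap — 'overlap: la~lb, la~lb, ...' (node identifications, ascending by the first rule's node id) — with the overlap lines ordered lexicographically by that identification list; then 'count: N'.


label-compatible node identifications between L(r1) and L(r2): 1~1, 1~2, 1~3, 2~1, 2~2, 2~3, 3~4, 4~4
6 of the induced correspondences are critical overlaps of r1 and r2.
overlap: 1~1, 2~2, 3~4
overlap: 1~1, 2~3, 3~4
overlap: 1~1, 3~4
overlap: 1~2, 2~1, 4~4
overlap: 1~3, 2~1, 4~4
overlap: 2~1, 4~4
count: 6


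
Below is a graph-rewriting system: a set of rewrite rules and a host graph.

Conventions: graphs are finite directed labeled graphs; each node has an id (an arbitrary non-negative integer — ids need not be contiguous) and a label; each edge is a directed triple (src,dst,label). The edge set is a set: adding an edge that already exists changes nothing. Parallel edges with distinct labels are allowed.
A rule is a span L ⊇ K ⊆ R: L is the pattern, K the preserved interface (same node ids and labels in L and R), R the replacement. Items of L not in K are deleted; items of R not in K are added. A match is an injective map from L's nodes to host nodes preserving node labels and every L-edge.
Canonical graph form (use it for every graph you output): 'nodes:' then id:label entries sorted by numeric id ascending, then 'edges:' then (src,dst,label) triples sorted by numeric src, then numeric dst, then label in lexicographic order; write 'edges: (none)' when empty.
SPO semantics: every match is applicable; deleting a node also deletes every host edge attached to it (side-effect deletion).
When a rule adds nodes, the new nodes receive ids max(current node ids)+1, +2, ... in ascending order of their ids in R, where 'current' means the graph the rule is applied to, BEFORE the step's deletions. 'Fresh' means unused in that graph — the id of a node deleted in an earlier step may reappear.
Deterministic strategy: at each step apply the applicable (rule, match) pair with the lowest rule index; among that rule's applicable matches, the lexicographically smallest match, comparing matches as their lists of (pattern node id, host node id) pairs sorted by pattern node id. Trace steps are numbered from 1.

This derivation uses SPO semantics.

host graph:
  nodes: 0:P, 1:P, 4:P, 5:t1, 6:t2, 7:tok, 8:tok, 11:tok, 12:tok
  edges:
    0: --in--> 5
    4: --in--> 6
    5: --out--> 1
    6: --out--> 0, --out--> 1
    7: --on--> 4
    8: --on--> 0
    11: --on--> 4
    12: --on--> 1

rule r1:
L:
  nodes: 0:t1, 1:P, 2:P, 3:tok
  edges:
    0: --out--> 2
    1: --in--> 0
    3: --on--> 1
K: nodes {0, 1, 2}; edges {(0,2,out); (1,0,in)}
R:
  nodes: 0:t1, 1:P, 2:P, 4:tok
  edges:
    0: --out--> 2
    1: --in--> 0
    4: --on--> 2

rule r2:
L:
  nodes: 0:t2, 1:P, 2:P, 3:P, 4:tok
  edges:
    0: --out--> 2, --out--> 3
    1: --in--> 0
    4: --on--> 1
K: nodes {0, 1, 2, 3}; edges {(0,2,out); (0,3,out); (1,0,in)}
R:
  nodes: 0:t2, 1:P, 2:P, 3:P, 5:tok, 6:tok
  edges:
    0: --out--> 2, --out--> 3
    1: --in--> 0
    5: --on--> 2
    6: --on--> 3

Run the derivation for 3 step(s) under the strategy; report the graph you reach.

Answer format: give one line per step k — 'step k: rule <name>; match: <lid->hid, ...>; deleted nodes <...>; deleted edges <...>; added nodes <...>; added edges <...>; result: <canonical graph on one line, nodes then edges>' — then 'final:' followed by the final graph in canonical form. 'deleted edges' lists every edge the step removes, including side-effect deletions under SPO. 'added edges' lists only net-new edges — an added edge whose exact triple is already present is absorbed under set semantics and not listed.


step 1: rule r1; match: 0->5, 1->0, 2->1, 3->8; deleted nodes 8; deleted edges (8,0,on); added nodes 13; added edges (13,1,on); result: nodes: 0:P, 1:P, 4:P, 5:t1, 6:t2, 7:tok, 11:tok, 12:tok, 13:tok edges: (0,5,in); (4,6,in); (5,1,out); (6,0,out); (6,1,out); (7,4,on); (11,4,on); (12,1,on); (13,1,on)
step 2: rule r2; match: 0->6, 1->4, 2->0, 3->1, 4->7; deleted nodes 7; deleted edges (7,4,on); added nodes 14, 15; added edges (14,0,on); (15,1,on); result: nodes: 0:P, 1:P, 4:P, 5:t1, 6:t2, 11:tok, 12:tok, 13:tok, 14:tok, 15:tok edges: (0,5,in); (4,6,in); (5,1,out); (6,0,out); (6,1,out); (11,4,on); (12,1,on); (13,1,on); (14,0,on); (15,1,on)
step 3: rule r1; match: 0->5, 1->0, 2->1, 3->14; deleted nodes 14; deleted edges (14,0,on); added nodes 16; added edges (16,1,on); result: nodes: 0:P, 1:P, 4:P, 5:t1, 6:t2, 11:tok, 12:tok, 13:tok, 15:tok, 16:tok edges: (0,5,in); (4,6,in); (5,1,out); (6,0,out); (6,1,out); (11,4,on); (12,1,on); (13,1,on); (15,1,on); (16,1,on)
final:
nodes: 0:P, 1:P, 4:P, 5:t1, 6:t2, 11:tok, 12:tok, 13:tok, 15:tok, 16:tok
edges: (0,5,in); (4,6,in); (5,1,out); (6,0,out); (6,1,out); (11,4,on); (12,1,on); (13,1,on); (15,1,on); (16,1,on)


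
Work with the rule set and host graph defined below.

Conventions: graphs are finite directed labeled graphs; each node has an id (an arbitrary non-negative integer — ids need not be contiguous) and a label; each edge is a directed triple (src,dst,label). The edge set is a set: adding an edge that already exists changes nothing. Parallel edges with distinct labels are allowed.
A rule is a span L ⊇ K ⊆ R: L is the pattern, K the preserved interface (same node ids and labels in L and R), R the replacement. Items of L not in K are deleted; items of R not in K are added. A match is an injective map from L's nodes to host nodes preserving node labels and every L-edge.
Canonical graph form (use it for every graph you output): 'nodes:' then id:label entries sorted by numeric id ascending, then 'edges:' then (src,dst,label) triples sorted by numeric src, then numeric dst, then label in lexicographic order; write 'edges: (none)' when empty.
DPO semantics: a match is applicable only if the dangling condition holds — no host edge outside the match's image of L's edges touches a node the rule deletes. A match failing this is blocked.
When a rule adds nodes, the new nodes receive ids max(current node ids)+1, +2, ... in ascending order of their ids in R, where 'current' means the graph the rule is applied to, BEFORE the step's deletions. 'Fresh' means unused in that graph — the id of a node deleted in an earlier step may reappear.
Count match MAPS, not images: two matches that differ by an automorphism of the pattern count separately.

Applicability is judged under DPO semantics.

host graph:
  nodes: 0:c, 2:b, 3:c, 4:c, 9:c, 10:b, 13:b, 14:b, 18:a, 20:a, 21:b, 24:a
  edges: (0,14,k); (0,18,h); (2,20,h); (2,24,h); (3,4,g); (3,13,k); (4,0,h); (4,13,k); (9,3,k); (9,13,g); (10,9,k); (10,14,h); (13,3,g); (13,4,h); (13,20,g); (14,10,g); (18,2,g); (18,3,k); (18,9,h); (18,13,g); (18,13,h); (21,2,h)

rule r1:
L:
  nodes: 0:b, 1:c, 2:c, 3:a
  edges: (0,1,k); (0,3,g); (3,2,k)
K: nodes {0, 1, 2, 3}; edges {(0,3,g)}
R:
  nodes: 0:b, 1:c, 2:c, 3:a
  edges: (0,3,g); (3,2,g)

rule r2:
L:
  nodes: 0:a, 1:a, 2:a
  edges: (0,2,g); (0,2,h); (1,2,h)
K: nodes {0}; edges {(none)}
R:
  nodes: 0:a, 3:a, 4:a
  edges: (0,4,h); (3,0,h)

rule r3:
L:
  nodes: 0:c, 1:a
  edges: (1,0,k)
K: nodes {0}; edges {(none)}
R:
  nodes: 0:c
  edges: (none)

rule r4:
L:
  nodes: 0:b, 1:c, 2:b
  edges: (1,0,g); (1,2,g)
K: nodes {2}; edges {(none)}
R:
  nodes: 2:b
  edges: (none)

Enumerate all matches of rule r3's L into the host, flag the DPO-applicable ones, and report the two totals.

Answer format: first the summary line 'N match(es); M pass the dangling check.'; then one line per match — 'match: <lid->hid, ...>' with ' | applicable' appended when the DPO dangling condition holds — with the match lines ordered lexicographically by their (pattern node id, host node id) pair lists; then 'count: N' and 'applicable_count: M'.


1 match(es); 0 pass the dangling check.
match: 0->3, 1->18
count: 1
applicable_count: 0


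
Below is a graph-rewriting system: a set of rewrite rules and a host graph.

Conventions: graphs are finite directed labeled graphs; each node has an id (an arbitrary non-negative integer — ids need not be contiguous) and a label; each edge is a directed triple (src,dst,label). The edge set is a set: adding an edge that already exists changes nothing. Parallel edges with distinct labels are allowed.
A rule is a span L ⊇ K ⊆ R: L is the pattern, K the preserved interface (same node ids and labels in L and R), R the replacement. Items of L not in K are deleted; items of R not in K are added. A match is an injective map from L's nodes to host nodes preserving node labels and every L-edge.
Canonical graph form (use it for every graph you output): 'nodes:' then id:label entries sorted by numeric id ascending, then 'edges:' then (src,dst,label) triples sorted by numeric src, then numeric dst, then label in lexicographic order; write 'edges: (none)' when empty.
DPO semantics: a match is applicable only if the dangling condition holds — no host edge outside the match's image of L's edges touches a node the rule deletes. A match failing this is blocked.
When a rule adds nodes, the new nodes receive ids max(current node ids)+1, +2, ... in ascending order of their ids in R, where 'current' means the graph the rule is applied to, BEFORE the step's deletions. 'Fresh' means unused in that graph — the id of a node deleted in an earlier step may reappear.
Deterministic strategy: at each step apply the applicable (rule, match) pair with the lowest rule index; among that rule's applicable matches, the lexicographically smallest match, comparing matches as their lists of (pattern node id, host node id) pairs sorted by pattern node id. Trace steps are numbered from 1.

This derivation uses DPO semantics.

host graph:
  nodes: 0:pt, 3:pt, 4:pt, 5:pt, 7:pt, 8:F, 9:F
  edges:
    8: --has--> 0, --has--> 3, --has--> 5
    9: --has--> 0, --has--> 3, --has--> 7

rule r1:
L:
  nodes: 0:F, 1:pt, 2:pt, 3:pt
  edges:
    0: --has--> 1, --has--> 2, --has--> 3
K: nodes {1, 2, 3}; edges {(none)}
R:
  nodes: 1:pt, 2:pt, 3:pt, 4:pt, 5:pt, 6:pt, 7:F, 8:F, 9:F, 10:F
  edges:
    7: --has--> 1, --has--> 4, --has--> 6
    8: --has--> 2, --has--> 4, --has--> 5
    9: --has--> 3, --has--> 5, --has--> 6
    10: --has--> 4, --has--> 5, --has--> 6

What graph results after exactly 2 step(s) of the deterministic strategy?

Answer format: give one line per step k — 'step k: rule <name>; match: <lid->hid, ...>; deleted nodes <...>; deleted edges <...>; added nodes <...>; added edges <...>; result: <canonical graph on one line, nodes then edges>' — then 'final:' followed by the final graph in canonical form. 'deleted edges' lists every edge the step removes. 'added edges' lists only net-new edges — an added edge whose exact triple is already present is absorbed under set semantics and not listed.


step 1: rule r1; match: 0->8, 1->0, 2->3, 3->5; deleted nodes 8; deleted edges (8,0,has); (8,3,has); (8,5,has); added nodes 10, 11, 12, 13, 14, 15, 16; added edges (13,0,has); (13,10,has); (13,12,has); (14,3,has); (14,10,has); (14,11,has); (15,5,has); (15,11,has); (15,12,has); (16,10,has); (16,11,has); (16,12,has); result: nodes: 0:pt, 3:pt, 4:pt, 5:pt, 7:pt, 9:F, 10:pt, 11:pt, 12:pt, 13:F, 14:F, 15:F, 16:F edges: (9,0,has); (9,3,has); (9,7,has); (13,0,has); (13,10,has); (13,12,has); (14,3,has); (14,10,has); (14,11,has); (15,5,has); (15,11,has); (15,12,has); (16,10,has); (16,11,has); (16,12,has)
step 2: rule r1; match: 0->9, 1->0, 2->3, 3->7; deleted nodes 9; deleted edges (9,0,has); (9,3,has); (9,7,has); added nodes 17, 18, 19, 20, 21, 22, 23; added edges (20,0,has); (20,17,has); (20,19,has); (21,3,has); (21,17,has); (21,18,has); (22,7,has); (22,18,has); (22,19,has); (23,17,has); (23,18,has); (23,19,has); result: nodes: 0:pt, 3:pt, 4:pt, 5:pt, 7:pt, 10:pt, 11:pt, 12:pt, 13:F, 14:F, 15:F, 16:F, 17:pt, 18:pt, 19:pt, 20:F, 21:F, 22:F, 23:F edges: (13,0,has); (13,10,has); (13,12,has); (14,3,has); (14,10,has); (14,11,has); (15,5,has); (15,11,has); (15,12,has); (16,10,has); (16,11,has); (16,12,has); (20,0,has); (20,17,has); (20,19,has); (21,3,has); (21,17,has); (21,18,has); (22,7,has); (22,18,has); (22,19,has); (23,17,has); (23,18,has); (23,19,has)
final:
nodes: 0:pt, 3:pt, 4:pt, 5:pt, 7:pt, 10:pt, 11:pt, 12:pt, 13:F, 14:F, 15:F, 16:F, 17:pt, 18:pt, 19:pt, 20:F, 21:F, 22:F, 23:F
edges: (13,0,has); (13,10,has); (13,12,has); (14,3,has); (14,10,has); (14,11,has); (15,5,has); (15,11,has); (15,12,has); (16,10,has); (16,11,has); (16,12,has); (20,0,has); (20,17,has); (20,19,has); (21,3,has); (21,17,has); (21,18,has); (22,7,has); (22,18,has); (22,19,has); (23,17,has); (23,18,has); (23,19,has)


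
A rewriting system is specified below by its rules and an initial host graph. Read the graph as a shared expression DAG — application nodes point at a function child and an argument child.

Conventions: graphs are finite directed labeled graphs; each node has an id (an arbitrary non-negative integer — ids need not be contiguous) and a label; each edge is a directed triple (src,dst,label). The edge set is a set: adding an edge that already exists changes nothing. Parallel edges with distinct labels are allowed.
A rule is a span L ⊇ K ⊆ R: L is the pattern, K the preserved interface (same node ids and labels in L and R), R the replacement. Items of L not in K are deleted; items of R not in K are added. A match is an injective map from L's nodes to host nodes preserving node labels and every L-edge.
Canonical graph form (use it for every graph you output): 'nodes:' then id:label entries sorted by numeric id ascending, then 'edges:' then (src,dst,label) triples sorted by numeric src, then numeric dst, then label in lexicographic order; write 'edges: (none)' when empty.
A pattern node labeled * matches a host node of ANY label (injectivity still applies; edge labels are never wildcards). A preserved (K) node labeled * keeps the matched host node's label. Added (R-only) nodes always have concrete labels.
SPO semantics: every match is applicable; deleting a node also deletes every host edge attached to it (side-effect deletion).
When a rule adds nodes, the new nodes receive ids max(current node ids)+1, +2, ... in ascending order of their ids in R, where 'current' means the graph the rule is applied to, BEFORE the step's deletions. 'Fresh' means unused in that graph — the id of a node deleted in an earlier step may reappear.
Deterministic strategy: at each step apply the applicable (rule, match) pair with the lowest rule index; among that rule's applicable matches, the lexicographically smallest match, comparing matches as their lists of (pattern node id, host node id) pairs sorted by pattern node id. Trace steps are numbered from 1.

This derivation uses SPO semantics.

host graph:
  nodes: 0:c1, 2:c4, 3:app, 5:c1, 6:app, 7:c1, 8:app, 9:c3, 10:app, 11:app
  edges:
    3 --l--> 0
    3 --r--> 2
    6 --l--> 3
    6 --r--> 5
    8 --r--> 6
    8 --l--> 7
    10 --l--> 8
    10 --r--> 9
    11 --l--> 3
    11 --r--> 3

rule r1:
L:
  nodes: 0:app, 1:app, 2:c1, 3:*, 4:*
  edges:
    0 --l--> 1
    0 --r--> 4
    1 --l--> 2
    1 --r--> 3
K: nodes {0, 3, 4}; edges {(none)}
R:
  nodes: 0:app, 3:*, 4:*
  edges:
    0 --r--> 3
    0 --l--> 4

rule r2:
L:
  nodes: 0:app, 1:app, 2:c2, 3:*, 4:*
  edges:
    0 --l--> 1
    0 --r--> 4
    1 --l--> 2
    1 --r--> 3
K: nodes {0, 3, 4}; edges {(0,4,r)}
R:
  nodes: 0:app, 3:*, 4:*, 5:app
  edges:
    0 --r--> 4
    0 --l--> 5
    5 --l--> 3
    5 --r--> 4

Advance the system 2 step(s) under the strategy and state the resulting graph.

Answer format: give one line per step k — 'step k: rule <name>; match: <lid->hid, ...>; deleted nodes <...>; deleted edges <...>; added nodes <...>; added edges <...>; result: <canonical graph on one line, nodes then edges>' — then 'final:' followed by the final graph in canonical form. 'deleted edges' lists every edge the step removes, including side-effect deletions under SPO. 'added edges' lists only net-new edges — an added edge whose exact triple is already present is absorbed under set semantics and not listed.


step 1: rule r1; match: 0->6, 1->3, 2->0, 3->2, 4->5; deleted nodes 0, 3; deleted edges (3,0,l); (3,2,r); (6,3,l); (6,5,r); (11,3,l); (11,3,r); added nodes (none); added edges (6,2,r); (6,5,l); result: nodes: 2:c4, 5:c1, 6:app, 7:c1, 8:app, 9:c3, 10:app, 11:app edges: (6,2,r); (6,5,l); (8,6,r); (8,7,l); (10,8,l); (10,9,r)
step 2: rule r1; match: 0->10, 1->8, 2->7, 3->6, 4->9; deleted nodes 7, 8; deleted edges (8,6,r); (8,7,l); (10,8,l); (10,9,r); added nodes (none); added edges (10,6,r); (10,9,l); result: nodes: 2:c4, 5:c1, 6:app, 9:c3, 10:app, 11:app edges: (6,2,r); (6,5,l); (10,6,r); (10,9,l)
final:
nodes: 2:c4, 5:c1, 6:app, 9:c3, 10:app, 11:app
edges: (6,2,r); (6,5,l); (10,6,r); (10,9,l)
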